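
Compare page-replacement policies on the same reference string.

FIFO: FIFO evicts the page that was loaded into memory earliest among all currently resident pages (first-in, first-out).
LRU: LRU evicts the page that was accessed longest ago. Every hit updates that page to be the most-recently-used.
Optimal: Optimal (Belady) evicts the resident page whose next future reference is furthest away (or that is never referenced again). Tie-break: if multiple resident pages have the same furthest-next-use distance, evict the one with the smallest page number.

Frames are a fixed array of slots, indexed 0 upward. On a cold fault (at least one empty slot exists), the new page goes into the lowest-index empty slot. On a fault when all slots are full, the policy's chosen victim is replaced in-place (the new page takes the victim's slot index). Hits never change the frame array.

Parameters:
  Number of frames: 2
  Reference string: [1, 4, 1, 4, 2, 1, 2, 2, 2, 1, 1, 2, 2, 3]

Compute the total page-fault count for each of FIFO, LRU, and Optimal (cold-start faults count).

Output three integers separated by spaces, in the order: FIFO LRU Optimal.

--- FIFO ---
  step 0: ref 1 -> FAULT, frames=[1,-] (faults so far: 1)
  step 1: ref 4 -> FAULT, frames=[1,4] (faults so far: 2)
  step 2: ref 1 -> HIT, frames=[1,4] (faults so far: 2)
  step 3: ref 4 -> HIT, frames=[1,4] (faults so far: 2)
  step 4: ref 2 -> FAULT, evict 1, frames=[2,4] (faults so far: 3)
  step 5: ref 1 -> FAULT, evict 4, frames=[2,1] (faults so far: 4)
  step 6: ref 2 -> HIT, frames=[2,1] (faults so far: 4)
  step 7: ref 2 -> HIT, frames=[2,1] (faults so far: 4)
  step 8: ref 2 -> HIT, frames=[2,1] (faults so far: 4)
  step 9: ref 1 -> HIT, frames=[2,1] (faults so far: 4)
  step 10: ref 1 -> HIT, frames=[2,1] (faults so far: 4)
  step 11: ref 2 -> HIT, frames=[2,1] (faults so far: 4)
  step 12: ref 2 -> HIT, frames=[2,1] (faults so far: 4)
  step 13: ref 3 -> FAULT, evict 2, frames=[3,1] (faults so far: 5)
  FIFO total faults: 5
--- LRU ---
  step 0: ref 1 -> FAULT, frames=[1,-] (faults so far: 1)
  step 1: ref 4 -> FAULT, frames=[1,4] (faults so far: 2)
  step 2: ref 1 -> HIT, frames=[1,4] (faults so far: 2)
  step 3: ref 4 -> HIT, frames=[1,4] (faults so far: 2)
  step 4: ref 2 -> FAULT, evict 1, frames=[2,4] (faults so far: 3)
  step 5: ref 1 -> FAULT, evict 4, frames=[2,1] (faults so far: 4)
  step 6: ref 2 -> HIT, frames=[2,1] (faults so far: 4)
  step 7: ref 2 -> HIT, frames=[2,1] (faults so far: 4)
  step 8: ref 2 -> HIT, frames=[2,1] (faults so far: 4)
  step 9: ref 1 -> HIT, frames=[2,1] (faults so far: 4)
  step 10: ref 1 -> HIT, frames=[2,1] (faults so far: 4)
  step 11: ref 2 -> HIT, frames=[2,1] (faults so far: 4)
  step 12: ref 2 -> HIT, frames=[2,1] (faults so far: 4)
  step 13: ref 3 -> FAULT, evict 1, frames=[2,3] (faults so far: 5)
  LRU total faults: 5
--- Optimal ---
  step 0: ref 1 -> FAULT, frames=[1,-] (faults so far: 1)
  step 1: ref 4 -> FAULT, frames=[1,4] (faults so far: 2)
  step 2: ref 1 -> HIT, frames=[1,4] (faults so far: 2)
  step 3: ref 4 -> HIT, frames=[1,4] (faults so far: 2)
  step 4: ref 2 -> FAULT, evict 4, frames=[1,2] (faults so far: 3)
  step 5: ref 1 -> HIT, frames=[1,2] (faults so far: 3)
  step 6: ref 2 -> HIT, frames=[1,2] (faults so far: 3)
  step 7: ref 2 -> HIT, frames=[1,2] (faults so far: 3)
  step 8: ref 2 -> HIT, frames=[1,2] (faults so far: 3)
  step 9: ref 1 -> HIT, frames=[1,2] (faults so far: 3)
  step 10: ref 1 -> HIT, frames=[1,2] (faults so far: 3)
  step 11: ref 2 -> HIT, frames=[1,2] (faults so far: 3)
  step 12: ref 2 -> HIT, frames=[1,2] (faults so far: 3)
  step 13: ref 3 -> FAULT, evict 1, frames=[3,2] (faults so far: 4)
  Optimal total faults: 4

Answer: 5 5 4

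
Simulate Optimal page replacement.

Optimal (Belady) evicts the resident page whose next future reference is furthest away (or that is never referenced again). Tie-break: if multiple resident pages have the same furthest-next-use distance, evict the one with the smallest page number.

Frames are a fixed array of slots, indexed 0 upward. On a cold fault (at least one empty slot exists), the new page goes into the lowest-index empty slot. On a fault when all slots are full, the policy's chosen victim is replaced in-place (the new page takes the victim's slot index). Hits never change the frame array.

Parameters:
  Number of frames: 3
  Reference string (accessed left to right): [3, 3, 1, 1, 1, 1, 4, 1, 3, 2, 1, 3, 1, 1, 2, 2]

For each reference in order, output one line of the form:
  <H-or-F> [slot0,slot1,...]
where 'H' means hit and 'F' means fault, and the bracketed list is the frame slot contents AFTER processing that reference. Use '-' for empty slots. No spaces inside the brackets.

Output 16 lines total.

F [3,-,-]
H [3,-,-]
F [3,1,-]
H [3,1,-]
H [3,1,-]
H [3,1,-]
F [3,1,4]
H [3,1,4]
H [3,1,4]
F [3,1,2]
H [3,1,2]
H [3,1,2]
H [3,1,2]
H [3,1,2]
H [3,1,2]
H [3,1,2]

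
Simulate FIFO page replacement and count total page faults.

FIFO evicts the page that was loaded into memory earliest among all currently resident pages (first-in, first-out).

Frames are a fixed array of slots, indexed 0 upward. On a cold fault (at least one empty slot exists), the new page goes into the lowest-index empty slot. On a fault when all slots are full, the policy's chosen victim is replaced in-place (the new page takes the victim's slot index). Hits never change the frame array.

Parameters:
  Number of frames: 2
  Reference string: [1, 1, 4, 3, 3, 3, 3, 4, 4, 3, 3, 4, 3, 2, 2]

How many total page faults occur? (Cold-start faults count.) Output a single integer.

Step 0: ref 1 → FAULT, frames=[1,-]
Step 1: ref 1 → HIT, frames=[1,-]
Step 2: ref 4 → FAULT, frames=[1,4]
Step 3: ref 3 → FAULT (evict 1), frames=[3,4]
Step 4: ref 3 → HIT, frames=[3,4]
Step 5: ref 3 → HIT, frames=[3,4]
Step 6: ref 3 → HIT, frames=[3,4]
Step 7: ref 4 → HIT, frames=[3,4]
Step 8: ref 4 → HIT, frames=[3,4]
Step 9: ref 3 → HIT, frames=[3,4]
Step 10: ref 3 → HIT, frames=[3,4]
Step 11: ref 4 → HIT, frames=[3,4]
Step 12: ref 3 → HIT, frames=[3,4]
Step 13: ref 2 → FAULT (evict 4), frames=[3,2]
Step 14: ref 2 → HIT, frames=[3,2]
Total faults: 4

Answer: 4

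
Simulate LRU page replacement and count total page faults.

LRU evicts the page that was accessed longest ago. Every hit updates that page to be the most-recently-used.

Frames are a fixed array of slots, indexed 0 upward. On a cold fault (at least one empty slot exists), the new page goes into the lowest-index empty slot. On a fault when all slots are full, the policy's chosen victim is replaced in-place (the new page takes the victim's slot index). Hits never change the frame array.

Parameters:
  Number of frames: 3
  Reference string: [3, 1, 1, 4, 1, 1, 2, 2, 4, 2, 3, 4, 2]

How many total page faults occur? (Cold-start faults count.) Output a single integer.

Step 0: ref 3 → FAULT, frames=[3,-,-]
Step 1: ref 1 → FAULT, frames=[3,1,-]
Step 2: ref 1 → HIT, frames=[3,1,-]
Step 3: ref 4 → FAULT, frames=[3,1,4]
Step 4: ref 1 → HIT, frames=[3,1,4]
Step 5: ref 1 → HIT, frames=[3,1,4]
Step 6: ref 2 → FAULT (evict 3), frames=[2,1,4]
Step 7: ref 2 → HIT, frames=[2,1,4]
Step 8: ref 4 → HIT, frames=[2,1,4]
Step 9: ref 2 → HIT, frames=[2,1,4]
Step 10: ref 3 → FAULT (evict 1), frames=[2,3,4]
Step 11: ref 4 → HIT, frames=[2,3,4]
Step 12: ref 2 → HIT, frames=[2,3,4]
Total faults: 5

Answer: 5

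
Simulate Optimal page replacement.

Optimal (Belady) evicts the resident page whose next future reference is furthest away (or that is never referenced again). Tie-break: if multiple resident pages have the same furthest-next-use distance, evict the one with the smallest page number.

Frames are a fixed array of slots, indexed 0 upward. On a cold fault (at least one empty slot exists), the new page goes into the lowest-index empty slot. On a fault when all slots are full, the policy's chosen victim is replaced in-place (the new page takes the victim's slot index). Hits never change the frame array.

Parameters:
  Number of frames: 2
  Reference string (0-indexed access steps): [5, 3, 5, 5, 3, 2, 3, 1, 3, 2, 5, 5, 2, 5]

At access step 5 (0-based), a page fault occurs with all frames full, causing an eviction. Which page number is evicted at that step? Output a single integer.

Step 0: ref 5 -> FAULT, frames=[5,-]
Step 1: ref 3 -> FAULT, frames=[5,3]
Step 2: ref 5 -> HIT, frames=[5,3]
Step 3: ref 5 -> HIT, frames=[5,3]
Step 4: ref 3 -> HIT, frames=[5,3]
Step 5: ref 2 -> FAULT, evict 5, frames=[2,3]
At step 5: evicted page 5

Answer: 5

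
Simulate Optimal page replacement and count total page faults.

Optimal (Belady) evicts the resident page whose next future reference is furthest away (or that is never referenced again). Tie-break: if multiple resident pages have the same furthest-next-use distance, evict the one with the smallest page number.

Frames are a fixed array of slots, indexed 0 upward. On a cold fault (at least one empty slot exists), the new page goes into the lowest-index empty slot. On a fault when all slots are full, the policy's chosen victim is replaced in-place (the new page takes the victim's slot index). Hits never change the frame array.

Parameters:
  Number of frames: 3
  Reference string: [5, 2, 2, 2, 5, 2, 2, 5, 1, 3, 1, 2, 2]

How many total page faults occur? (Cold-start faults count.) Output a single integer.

Step 0: ref 5 → FAULT, frames=[5,-,-]
Step 1: ref 2 → FAULT, frames=[5,2,-]
Step 2: ref 2 → HIT, frames=[5,2,-]
Step 3: ref 2 → HIT, frames=[5,2,-]
Step 4: ref 5 → HIT, frames=[5,2,-]
Step 5: ref 2 → HIT, frames=[5,2,-]
Step 6: ref 2 → HIT, frames=[5,2,-]
Step 7: ref 5 → HIT, frames=[5,2,-]
Step 8: ref 1 → FAULT, frames=[5,2,1]
Step 9: ref 3 → FAULT (evict 5), frames=[3,2,1]
Step 10: ref 1 → HIT, frames=[3,2,1]
Step 11: ref 2 → HIT, frames=[3,2,1]
Step 12: ref 2 → HIT, frames=[3,2,1]
Total faults: 4

Answer: 4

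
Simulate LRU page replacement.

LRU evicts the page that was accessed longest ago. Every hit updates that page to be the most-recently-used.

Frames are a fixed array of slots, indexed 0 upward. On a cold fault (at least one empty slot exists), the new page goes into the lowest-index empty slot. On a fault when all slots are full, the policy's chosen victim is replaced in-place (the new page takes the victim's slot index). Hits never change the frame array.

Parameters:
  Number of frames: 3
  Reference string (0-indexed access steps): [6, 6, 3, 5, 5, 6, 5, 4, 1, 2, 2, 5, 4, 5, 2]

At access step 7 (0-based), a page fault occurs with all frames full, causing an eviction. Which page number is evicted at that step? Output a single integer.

Answer: 3

Derivation:
Step 0: ref 6 -> FAULT, frames=[6,-,-]
Step 1: ref 6 -> HIT, frames=[6,-,-]
Step 2: ref 3 -> FAULT, frames=[6,3,-]
Step 3: ref 5 -> FAULT, frames=[6,3,5]
Step 4: ref 5 -> HIT, frames=[6,3,5]
Step 5: ref 6 -> HIT, frames=[6,3,5]
Step 6: ref 5 -> HIT, frames=[6,3,5]
Step 7: ref 4 -> FAULT, evict 3, frames=[6,4,5]
At step 7: evicted page 3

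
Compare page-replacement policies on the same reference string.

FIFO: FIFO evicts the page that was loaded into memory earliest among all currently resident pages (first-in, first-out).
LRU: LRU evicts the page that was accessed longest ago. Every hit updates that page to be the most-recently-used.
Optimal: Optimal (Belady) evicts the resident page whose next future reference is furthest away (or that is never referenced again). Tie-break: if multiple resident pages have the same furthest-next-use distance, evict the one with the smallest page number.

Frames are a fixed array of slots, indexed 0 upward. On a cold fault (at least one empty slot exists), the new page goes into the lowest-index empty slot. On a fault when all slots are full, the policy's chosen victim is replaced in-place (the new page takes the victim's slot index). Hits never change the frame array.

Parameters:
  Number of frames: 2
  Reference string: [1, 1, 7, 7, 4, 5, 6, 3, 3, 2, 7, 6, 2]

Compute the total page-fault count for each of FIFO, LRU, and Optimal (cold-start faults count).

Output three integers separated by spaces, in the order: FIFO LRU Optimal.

Answer: 10 10 8

Derivation:
--- FIFO ---
  step 0: ref 1 -> FAULT, frames=[1,-] (faults so far: 1)
  step 1: ref 1 -> HIT, frames=[1,-] (faults so far: 1)
  step 2: ref 7 -> FAULT, frames=[1,7] (faults so far: 2)
  step 3: ref 7 -> HIT, frames=[1,7] (faults so far: 2)
  step 4: ref 4 -> FAULT, evict 1, frames=[4,7] (faults so far: 3)
  step 5: ref 5 -> FAULT, evict 7, frames=[4,5] (faults so far: 4)
  step 6: ref 6 -> FAULT, evict 4, frames=[6,5] (faults so far: 5)
  step 7: ref 3 -> FAULT, evict 5, frames=[6,3] (faults so far: 6)
  step 8: ref 3 -> HIT, frames=[6,3] (faults so far: 6)
  step 9: ref 2 -> FAULT, evict 6, frames=[2,3] (faults so far: 7)
  step 10: ref 7 -> FAULT, evict 3, frames=[2,7] (faults so far: 8)
  step 11: ref 6 -> FAULT, evict 2, frames=[6,7] (faults so far: 9)
  step 12: ref 2 -> FAULT, evict 7, frames=[6,2] (faults so far: 10)
  FIFO total faults: 10
--- LRU ---
  step 0: ref 1 -> FAULT, frames=[1,-] (faults so far: 1)
  step 1: ref 1 -> HIT, frames=[1,-] (faults so far: 1)
  step 2: ref 7 -> FAULT, frames=[1,7] (faults so far: 2)
  step 3: ref 7 -> HIT, frames=[1,7] (faults so far: 2)
  step 4: ref 4 -> FAULT, evict 1, frames=[4,7] (faults so far: 3)
  step 5: ref 5 -> FAULT, evict 7, frames=[4,5] (faults so far: 4)
  step 6: ref 6 -> FAULT, evict 4, frames=[6,5] (faults so far: 5)
  step 7: ref 3 -> FAULT, evict 5, frames=[6,3] (faults so far: 6)
  step 8: ref 3 -> HIT, frames=[6,3] (faults so far: 6)
  step 9: ref 2 -> FAULT, evict 6, frames=[2,3] (faults so far: 7)
  step 10: ref 7 -> FAULT, evict 3, frames=[2,7] (faults so far: 8)
  step 11: ref 6 -> FAULT, evict 2, frames=[6,7] (faults so far: 9)
  step 12: ref 2 -> FAULT, evict 7, frames=[6,2] (faults so far: 10)
  LRU total faults: 10
--- Optimal ---
  step 0: ref 1 -> FAULT, frames=[1,-] (faults so far: 1)
  step 1: ref 1 -> HIT, frames=[1,-] (faults so far: 1)
  step 2: ref 7 -> FAULT, frames=[1,7] (faults so far: 2)
  step 3: ref 7 -> HIT, frames=[1,7] (faults so far: 2)
  step 4: ref 4 -> FAULT, evict 1, frames=[4,7] (faults so far: 3)
  step 5: ref 5 -> FAULT, evict 4, frames=[5,7] (faults so far: 4)
  step 6: ref 6 -> FAULT, evict 5, frames=[6,7] (faults so far: 5)
  step 7: ref 3 -> FAULT, evict 6, frames=[3,7] (faults so far: 6)
  step 8: ref 3 -> HIT, frames=[3,7] (faults so far: 6)
  step 9: ref 2 -> FAULT, evict 3, frames=[2,7] (faults so far: 7)
  step 10: ref 7 -> HIT, frames=[2,7] (faults so far: 7)
  step 11: ref 6 -> FAULT, evict 7, frames=[2,6] (faults so far: 8)
  step 12: ref 2 -> HIT, frames=[2,6] (faults so far: 8)
  Optimal total faults: 8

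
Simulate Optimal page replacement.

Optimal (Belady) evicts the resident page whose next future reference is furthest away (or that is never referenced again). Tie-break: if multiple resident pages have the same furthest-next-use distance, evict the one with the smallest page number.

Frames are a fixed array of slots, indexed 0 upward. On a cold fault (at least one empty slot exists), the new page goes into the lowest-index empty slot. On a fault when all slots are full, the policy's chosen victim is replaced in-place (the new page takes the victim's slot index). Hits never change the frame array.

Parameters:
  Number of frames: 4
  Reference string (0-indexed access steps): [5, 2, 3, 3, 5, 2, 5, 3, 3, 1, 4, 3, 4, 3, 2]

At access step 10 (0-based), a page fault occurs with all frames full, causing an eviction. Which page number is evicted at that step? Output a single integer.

Step 0: ref 5 -> FAULT, frames=[5,-,-,-]
Step 1: ref 2 -> FAULT, frames=[5,2,-,-]
Step 2: ref 3 -> FAULT, frames=[5,2,3,-]
Step 3: ref 3 -> HIT, frames=[5,2,3,-]
Step 4: ref 5 -> HIT, frames=[5,2,3,-]
Step 5: ref 2 -> HIT, frames=[5,2,3,-]
Step 6: ref 5 -> HIT, frames=[5,2,3,-]
Step 7: ref 3 -> HIT, frames=[5,2,3,-]
Step 8: ref 3 -> HIT, frames=[5,2,3,-]
Step 9: ref 1 -> FAULT, frames=[5,2,3,1]
Step 10: ref 4 -> FAULT, evict 1, frames=[5,2,3,4]
At step 10: evicted page 1

Answer: 1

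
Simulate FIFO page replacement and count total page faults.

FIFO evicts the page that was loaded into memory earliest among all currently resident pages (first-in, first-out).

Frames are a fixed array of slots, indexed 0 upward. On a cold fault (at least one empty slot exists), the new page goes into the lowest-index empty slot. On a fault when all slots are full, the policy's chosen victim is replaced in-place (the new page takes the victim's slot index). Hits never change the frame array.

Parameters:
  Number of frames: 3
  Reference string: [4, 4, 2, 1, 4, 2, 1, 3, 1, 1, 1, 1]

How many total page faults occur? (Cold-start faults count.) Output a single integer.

Step 0: ref 4 → FAULT, frames=[4,-,-]
Step 1: ref 4 → HIT, frames=[4,-,-]
Step 2: ref 2 → FAULT, frames=[4,2,-]
Step 3: ref 1 → FAULT, frames=[4,2,1]
Step 4: ref 4 → HIT, frames=[4,2,1]
Step 5: ref 2 → HIT, frames=[4,2,1]
Step 6: ref 1 → HIT, frames=[4,2,1]
Step 7: ref 3 → FAULT (evict 4), frames=[3,2,1]
Step 8: ref 1 → HIT, frames=[3,2,1]
Step 9: ref 1 → HIT, frames=[3,2,1]
Step 10: ref 1 → HIT, frames=[3,2,1]
Step 11: ref 1 → HIT, frames=[3,2,1]
Total faults: 4

Answer: 4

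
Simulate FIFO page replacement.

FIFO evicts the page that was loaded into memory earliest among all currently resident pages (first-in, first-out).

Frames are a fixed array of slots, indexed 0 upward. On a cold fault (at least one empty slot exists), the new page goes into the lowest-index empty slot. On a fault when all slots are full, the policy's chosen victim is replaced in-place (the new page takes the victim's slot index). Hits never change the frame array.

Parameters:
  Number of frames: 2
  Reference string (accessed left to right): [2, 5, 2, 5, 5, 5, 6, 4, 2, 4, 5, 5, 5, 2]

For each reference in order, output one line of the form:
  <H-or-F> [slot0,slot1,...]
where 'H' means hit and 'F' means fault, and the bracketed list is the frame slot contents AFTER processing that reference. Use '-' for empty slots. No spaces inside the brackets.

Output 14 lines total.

F [2,-]
F [2,5]
H [2,5]
H [2,5]
H [2,5]
H [2,5]
F [6,5]
F [6,4]
F [2,4]
H [2,4]
F [2,5]
H [2,5]
H [2,5]
H [2,5]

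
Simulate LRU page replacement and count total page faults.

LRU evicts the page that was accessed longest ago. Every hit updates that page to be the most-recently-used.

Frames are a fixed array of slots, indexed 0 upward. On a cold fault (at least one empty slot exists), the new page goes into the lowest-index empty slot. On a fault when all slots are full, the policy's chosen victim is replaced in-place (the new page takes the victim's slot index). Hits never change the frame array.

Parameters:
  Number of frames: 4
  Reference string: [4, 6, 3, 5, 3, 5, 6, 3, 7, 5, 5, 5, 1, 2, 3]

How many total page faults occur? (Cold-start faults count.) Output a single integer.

Answer: 8

Derivation:
Step 0: ref 4 → FAULT, frames=[4,-,-,-]
Step 1: ref 6 → FAULT, frames=[4,6,-,-]
Step 2: ref 3 → FAULT, frames=[4,6,3,-]
Step 3: ref 5 → FAULT, frames=[4,6,3,5]
Step 4: ref 3 → HIT, frames=[4,6,3,5]
Step 5: ref 5 → HIT, frames=[4,6,3,5]
Step 6: ref 6 → HIT, frames=[4,6,3,5]
Step 7: ref 3 → HIT, frames=[4,6,3,5]
Step 8: ref 7 → FAULT (evict 4), frames=[7,6,3,5]
Step 9: ref 5 → HIT, frames=[7,6,3,5]
Step 10: ref 5 → HIT, frames=[7,6,3,5]
Step 11: ref 5 → HIT, frames=[7,6,3,5]
Step 12: ref 1 → FAULT (evict 6), frames=[7,1,3,5]
Step 13: ref 2 → FAULT (evict 3), frames=[7,1,2,5]
Step 14: ref 3 → FAULT (evict 7), frames=[3,1,2,5]
Total faults: 8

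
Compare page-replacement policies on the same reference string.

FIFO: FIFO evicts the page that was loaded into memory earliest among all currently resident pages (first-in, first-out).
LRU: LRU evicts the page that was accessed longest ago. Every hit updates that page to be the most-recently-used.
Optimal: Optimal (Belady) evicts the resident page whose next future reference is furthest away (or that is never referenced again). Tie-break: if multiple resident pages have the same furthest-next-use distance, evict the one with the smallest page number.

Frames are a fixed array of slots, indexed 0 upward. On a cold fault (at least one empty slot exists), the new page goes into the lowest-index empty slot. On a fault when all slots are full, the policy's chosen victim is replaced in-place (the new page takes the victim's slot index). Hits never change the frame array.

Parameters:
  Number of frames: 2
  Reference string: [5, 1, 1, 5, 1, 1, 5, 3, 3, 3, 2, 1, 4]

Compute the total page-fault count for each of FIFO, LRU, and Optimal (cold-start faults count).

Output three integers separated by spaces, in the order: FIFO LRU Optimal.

--- FIFO ---
  step 0: ref 5 -> FAULT, frames=[5,-] (faults so far: 1)
  step 1: ref 1 -> FAULT, frames=[5,1] (faults so far: 2)
  step 2: ref 1 -> HIT, frames=[5,1] (faults so far: 2)
  step 3: ref 5 -> HIT, frames=[5,1] (faults so far: 2)
  step 4: ref 1 -> HIT, frames=[5,1] (faults so far: 2)
  step 5: ref 1 -> HIT, frames=[5,1] (faults so far: 2)
  step 6: ref 5 -> HIT, frames=[5,1] (faults so far: 2)
  step 7: ref 3 -> FAULT, evict 5, frames=[3,1] (faults so far: 3)
  step 8: ref 3 -> HIT, frames=[3,1] (faults so far: 3)
  step 9: ref 3 -> HIT, frames=[3,1] (faults so far: 3)
  step 10: ref 2 -> FAULT, evict 1, frames=[3,2] (faults so far: 4)
  step 11: ref 1 -> FAULT, evict 3, frames=[1,2] (faults so far: 5)
  step 12: ref 4 -> FAULT, evict 2, frames=[1,4] (faults so far: 6)
  FIFO total faults: 6
--- LRU ---
  step 0: ref 5 -> FAULT, frames=[5,-] (faults so far: 1)
  step 1: ref 1 -> FAULT, frames=[5,1] (faults so far: 2)
  step 2: ref 1 -> HIT, frames=[5,1] (faults so far: 2)
  step 3: ref 5 -> HIT, frames=[5,1] (faults so far: 2)
  step 4: ref 1 -> HIT, frames=[5,1] (faults so far: 2)
  step 5: ref 1 -> HIT, frames=[5,1] (faults so far: 2)
  step 6: ref 5 -> HIT, frames=[5,1] (faults so far: 2)
  step 7: ref 3 -> FAULT, evict 1, frames=[5,3] (faults so far: 3)
  step 8: ref 3 -> HIT, frames=[5,3] (faults so far: 3)
  step 9: ref 3 -> HIT, frames=[5,3] (faults so far: 3)
  step 10: ref 2 -> FAULT, evict 5, frames=[2,3] (faults so far: 4)
  step 11: ref 1 -> FAULT, evict 3, frames=[2,1] (faults so far: 5)
  step 12: ref 4 -> FAULT, evict 2, frames=[4,1] (faults so far: 6)
  LRU total faults: 6
--- Optimal ---
  step 0: ref 5 -> FAULT, frames=[5,-] (faults so far: 1)
  step 1: ref 1 -> FAULT, frames=[5,1] (faults so far: 2)
  step 2: ref 1 -> HIT, frames=[5,1] (faults so far: 2)
  step 3: ref 5 -> HIT, frames=[5,1] (faults so far: 2)
  step 4: ref 1 -> HIT, frames=[5,1] (faults so far: 2)
  step 5: ref 1 -> HIT, frames=[5,1] (faults so far: 2)
  step 6: ref 5 -> HIT, frames=[5,1] (faults so far: 2)
  step 7: ref 3 -> FAULT, evict 5, frames=[3,1] (faults so far: 3)
  step 8: ref 3 -> HIT, frames=[3,1] (faults so far: 3)
  step 9: ref 3 -> HIT, frames=[3,1] (faults so far: 3)
  step 10: ref 2 -> FAULT, evict 3, frames=[2,1] (faults so far: 4)
  step 11: ref 1 -> HIT, frames=[2,1] (faults so far: 4)
  step 12: ref 4 -> FAULT, evict 1, frames=[2,4] (faults so far: 5)
  Optimal total faults: 5

Answer: 6 6 5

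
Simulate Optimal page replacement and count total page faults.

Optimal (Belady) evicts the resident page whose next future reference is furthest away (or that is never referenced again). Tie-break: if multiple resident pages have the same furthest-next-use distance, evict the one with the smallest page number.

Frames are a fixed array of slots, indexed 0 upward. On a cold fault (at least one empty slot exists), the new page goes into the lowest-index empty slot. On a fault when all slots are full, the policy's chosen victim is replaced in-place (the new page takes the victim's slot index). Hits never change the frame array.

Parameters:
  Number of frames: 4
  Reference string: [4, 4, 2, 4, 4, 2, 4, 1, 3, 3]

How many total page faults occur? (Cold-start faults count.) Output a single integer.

Answer: 4

Derivation:
Step 0: ref 4 → FAULT, frames=[4,-,-,-]
Step 1: ref 4 → HIT, frames=[4,-,-,-]
Step 2: ref 2 → FAULT, frames=[4,2,-,-]
Step 3: ref 4 → HIT, frames=[4,2,-,-]
Step 4: ref 4 → HIT, frames=[4,2,-,-]
Step 5: ref 2 → HIT, frames=[4,2,-,-]
Step 6: ref 4 → HIT, frames=[4,2,-,-]
Step 7: ref 1 → FAULT, frames=[4,2,1,-]
Step 8: ref 3 → FAULT, frames=[4,2,1,3]
Step 9: ref 3 → HIT, frames=[4,2,1,3]
Total faults: 4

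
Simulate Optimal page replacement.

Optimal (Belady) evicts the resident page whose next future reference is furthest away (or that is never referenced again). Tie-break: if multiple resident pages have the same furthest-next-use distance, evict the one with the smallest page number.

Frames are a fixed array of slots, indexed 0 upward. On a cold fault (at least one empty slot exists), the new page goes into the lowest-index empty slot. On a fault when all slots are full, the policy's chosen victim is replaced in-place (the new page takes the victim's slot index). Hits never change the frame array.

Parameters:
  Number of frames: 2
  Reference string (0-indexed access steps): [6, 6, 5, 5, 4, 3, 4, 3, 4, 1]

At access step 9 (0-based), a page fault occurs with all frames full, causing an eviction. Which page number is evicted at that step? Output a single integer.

Step 0: ref 6 -> FAULT, frames=[6,-]
Step 1: ref 6 -> HIT, frames=[6,-]
Step 2: ref 5 -> FAULT, frames=[6,5]
Step 3: ref 5 -> HIT, frames=[6,5]
Step 4: ref 4 -> FAULT, evict 5, frames=[6,4]
Step 5: ref 3 -> FAULT, evict 6, frames=[3,4]
Step 6: ref 4 -> HIT, frames=[3,4]
Step 7: ref 3 -> HIT, frames=[3,4]
Step 8: ref 4 -> HIT, frames=[3,4]
Step 9: ref 1 -> FAULT, evict 3, frames=[1,4]
At step 9: evicted page 3

Answer: 3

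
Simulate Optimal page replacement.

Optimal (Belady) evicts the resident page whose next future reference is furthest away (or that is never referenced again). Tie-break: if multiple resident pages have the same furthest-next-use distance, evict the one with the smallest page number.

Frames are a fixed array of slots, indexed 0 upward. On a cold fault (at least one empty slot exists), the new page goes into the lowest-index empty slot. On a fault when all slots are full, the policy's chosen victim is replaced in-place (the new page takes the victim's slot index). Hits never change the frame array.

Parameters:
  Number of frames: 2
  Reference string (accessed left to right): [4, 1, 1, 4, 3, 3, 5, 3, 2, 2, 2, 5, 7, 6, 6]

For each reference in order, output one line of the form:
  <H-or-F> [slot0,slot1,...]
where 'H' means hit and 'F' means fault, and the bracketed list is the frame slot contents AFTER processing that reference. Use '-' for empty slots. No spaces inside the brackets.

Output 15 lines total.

F [4,-]
F [4,1]
H [4,1]
H [4,1]
F [4,3]
H [4,3]
F [5,3]
H [5,3]
F [5,2]
H [5,2]
H [5,2]
H [5,2]
F [5,7]
F [6,7]
H [6,7]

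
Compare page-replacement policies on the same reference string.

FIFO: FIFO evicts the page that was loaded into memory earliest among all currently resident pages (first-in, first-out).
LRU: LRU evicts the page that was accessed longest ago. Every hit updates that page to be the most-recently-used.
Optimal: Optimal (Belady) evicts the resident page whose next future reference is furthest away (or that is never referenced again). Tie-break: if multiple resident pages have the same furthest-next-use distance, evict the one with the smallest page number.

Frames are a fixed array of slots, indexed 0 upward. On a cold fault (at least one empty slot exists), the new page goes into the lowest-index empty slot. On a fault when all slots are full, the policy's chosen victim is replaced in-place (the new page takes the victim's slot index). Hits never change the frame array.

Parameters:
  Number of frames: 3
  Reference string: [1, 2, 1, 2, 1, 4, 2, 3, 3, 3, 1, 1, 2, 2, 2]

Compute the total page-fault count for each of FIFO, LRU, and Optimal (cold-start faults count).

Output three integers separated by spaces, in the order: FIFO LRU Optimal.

Answer: 6 5 4

Derivation:
--- FIFO ---
  step 0: ref 1 -> FAULT, frames=[1,-,-] (faults so far: 1)
  step 1: ref 2 -> FAULT, frames=[1,2,-] (faults so far: 2)
  step 2: ref 1 -> HIT, frames=[1,2,-] (faults so far: 2)
  step 3: ref 2 -> HIT, frames=[1,2,-] (faults so far: 2)
  step 4: ref 1 -> HIT, frames=[1,2,-] (faults so far: 2)
  step 5: ref 4 -> FAULT, frames=[1,2,4] (faults so far: 3)
  step 6: ref 2 -> HIT, frames=[1,2,4] (faults so far: 3)
  step 7: ref 3 -> FAULT, evict 1, frames=[3,2,4] (faults so far: 4)
  step 8: ref 3 -> HIT, frames=[3,2,4] (faults so far: 4)
  step 9: ref 3 -> HIT, frames=[3,2,4] (faults so far: 4)
  step 10: ref 1 -> FAULT, evict 2, frames=[3,1,4] (faults so far: 5)
  step 11: ref 1 -> HIT, frames=[3,1,4] (faults so far: 5)
  step 12: ref 2 -> FAULT, evict 4, frames=[3,1,2] (faults so far: 6)
  step 13: ref 2 -> HIT, frames=[3,1,2] (faults so far: 6)
  step 14: ref 2 -> HIT, frames=[3,1,2] (faults so far: 6)
  FIFO total faults: 6
--- LRU ---
  step 0: ref 1 -> FAULT, frames=[1,-,-] (faults so far: 1)
  step 1: ref 2 -> FAULT, frames=[1,2,-] (faults so far: 2)
  step 2: ref 1 -> HIT, frames=[1,2,-] (faults so far: 2)
  step 3: ref 2 -> HIT, frames=[1,2,-] (faults so far: 2)
  step 4: ref 1 -> HIT, frames=[1,2,-] (faults so far: 2)
  step 5: ref 4 -> FAULT, frames=[1,2,4] (faults so far: 3)
  step 6: ref 2 -> HIT, frames=[1,2,4] (faults so far: 3)
  step 7: ref 3 -> FAULT, evict 1, frames=[3,2,4] (faults so far: 4)
  step 8: ref 3 -> HIT, frames=[3,2,4] (faults so far: 4)
  step 9: ref 3 -> HIT, frames=[3,2,4] (faults so far: 4)
  step 10: ref 1 -> FAULT, evict 4, frames=[3,2,1] (faults so far: 5)
  step 11: ref 1 -> HIT, frames=[3,2,1] (faults so far: 5)
  step 12: ref 2 -> HIT, frames=[3,2,1] (faults so far: 5)
  step 13: ref 2 -> HIT, frames=[3,2,1] (faults so far: 5)
  step 14: ref 2 -> HIT, frames=[3,2,1] (faults so far: 5)
  LRU total faults: 5
--- Optimal ---
  step 0: ref 1 -> FAULT, frames=[1,-,-] (faults so far: 1)
  step 1: ref 2 -> FAULT, frames=[1,2,-] (faults so far: 2)
  step 2: ref 1 -> HIT, frames=[1,2,-] (faults so far: 2)
  step 3: ref 2 -> HIT, frames=[1,2,-] (faults so far: 2)
  step 4: ref 1 -> HIT, frames=[1,2,-] (faults so far: 2)
  step 5: ref 4 -> FAULT, frames=[1,2,4] (faults so far: 3)
  step 6: ref 2 -> HIT, frames=[1,2,4] (faults so far: 3)
  step 7: ref 3 -> FAULT, evict 4, frames=[1,2,3] (faults so far: 4)
  step 8: ref 3 -> HIT, frames=[1,2,3] (faults so far: 4)
  step 9: ref 3 -> HIT, frames=[1,2,3] (faults so far: 4)
  step 10: ref 1 -> HIT, frames=[1,2,3] (faults so far: 4)
  step 11: ref 1 -> HIT, frames=[1,2,3] (faults so far: 4)
  step 12: ref 2 -> HIT, frames=[1,2,3] (faults so far: 4)
  step 13: ref 2 -> HIT, frames=[1,2,3] (faults so far: 4)
  step 14: ref 2 -> HIT, frames=[1,2,3] (faults so far: 4)
  Optimal total faults: 4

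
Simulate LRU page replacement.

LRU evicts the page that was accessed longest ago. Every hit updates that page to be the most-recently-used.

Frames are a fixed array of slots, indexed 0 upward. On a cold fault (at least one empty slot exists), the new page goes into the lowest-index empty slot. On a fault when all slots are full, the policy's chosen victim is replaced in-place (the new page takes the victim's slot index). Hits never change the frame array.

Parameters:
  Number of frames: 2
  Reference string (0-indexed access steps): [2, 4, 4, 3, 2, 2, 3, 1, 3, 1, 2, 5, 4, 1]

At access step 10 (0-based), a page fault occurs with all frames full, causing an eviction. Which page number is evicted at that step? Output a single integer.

Step 0: ref 2 -> FAULT, frames=[2,-]
Step 1: ref 4 -> FAULT, frames=[2,4]
Step 2: ref 4 -> HIT, frames=[2,4]
Step 3: ref 3 -> FAULT, evict 2, frames=[3,4]
Step 4: ref 2 -> FAULT, evict 4, frames=[3,2]
Step 5: ref 2 -> HIT, frames=[3,2]
Step 6: ref 3 -> HIT, frames=[3,2]
Step 7: ref 1 -> FAULT, evict 2, frames=[3,1]
Step 8: ref 3 -> HIT, frames=[3,1]
Step 9: ref 1 -> HIT, frames=[3,1]
Step 10: ref 2 -> FAULT, evict 3, frames=[2,1]
At step 10: evicted page 3

Answer: 3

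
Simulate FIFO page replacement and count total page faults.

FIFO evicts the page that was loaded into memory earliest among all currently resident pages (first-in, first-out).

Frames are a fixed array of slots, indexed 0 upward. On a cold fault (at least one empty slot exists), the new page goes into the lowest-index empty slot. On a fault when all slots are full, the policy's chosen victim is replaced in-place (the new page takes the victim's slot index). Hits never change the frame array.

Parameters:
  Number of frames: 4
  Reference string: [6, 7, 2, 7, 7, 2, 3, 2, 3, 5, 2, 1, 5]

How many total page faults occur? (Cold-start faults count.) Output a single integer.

Answer: 6

Derivation:
Step 0: ref 6 → FAULT, frames=[6,-,-,-]
Step 1: ref 7 → FAULT, frames=[6,7,-,-]
Step 2: ref 2 → FAULT, frames=[6,7,2,-]
Step 3: ref 7 → HIT, frames=[6,7,2,-]
Step 4: ref 7 → HIT, frames=[6,7,2,-]
Step 5: ref 2 → HIT, frames=[6,7,2,-]
Step 6: ref 3 → FAULT, frames=[6,7,2,3]
Step 7: ref 2 → HIT, frames=[6,7,2,3]
Step 8: ref 3 → HIT, frames=[6,7,2,3]
Step 9: ref 5 → FAULT (evict 6), frames=[5,7,2,3]
Step 10: ref 2 → HIT, frames=[5,7,2,3]
Step 11: ref 1 → FAULT (evict 7), frames=[5,1,2,3]
Step 12: ref 5 → HIT, frames=[5,1,2,3]
Total faults: 6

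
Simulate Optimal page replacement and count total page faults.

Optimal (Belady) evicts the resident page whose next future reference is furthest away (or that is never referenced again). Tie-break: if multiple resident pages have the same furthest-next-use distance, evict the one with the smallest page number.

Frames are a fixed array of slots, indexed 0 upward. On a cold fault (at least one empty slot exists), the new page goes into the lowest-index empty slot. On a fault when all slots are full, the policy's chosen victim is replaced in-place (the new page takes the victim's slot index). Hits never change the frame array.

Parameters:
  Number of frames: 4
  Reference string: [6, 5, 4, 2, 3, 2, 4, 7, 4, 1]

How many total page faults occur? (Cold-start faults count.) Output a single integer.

Answer: 7

Derivation:
Step 0: ref 6 → FAULT, frames=[6,-,-,-]
Step 1: ref 5 → FAULT, frames=[6,5,-,-]
Step 2: ref 4 → FAULT, frames=[6,5,4,-]
Step 3: ref 2 → FAULT, frames=[6,5,4,2]
Step 4: ref 3 → FAULT (evict 5), frames=[6,3,4,2]
Step 5: ref 2 → HIT, frames=[6,3,4,2]
Step 6: ref 4 → HIT, frames=[6,3,4,2]
Step 7: ref 7 → FAULT (evict 2), frames=[6,3,4,7]
Step 8: ref 4 → HIT, frames=[6,3,4,7]
Step 9: ref 1 → FAULT (evict 3), frames=[6,1,4,7]
Total faults: 7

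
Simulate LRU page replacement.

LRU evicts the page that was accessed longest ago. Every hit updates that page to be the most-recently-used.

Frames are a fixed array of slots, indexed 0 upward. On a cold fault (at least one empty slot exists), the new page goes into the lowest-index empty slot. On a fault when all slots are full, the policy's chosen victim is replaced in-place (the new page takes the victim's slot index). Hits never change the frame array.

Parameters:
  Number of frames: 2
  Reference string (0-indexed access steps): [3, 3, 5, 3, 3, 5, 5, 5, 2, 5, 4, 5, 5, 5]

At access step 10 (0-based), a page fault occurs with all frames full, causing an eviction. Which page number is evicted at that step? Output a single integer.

Answer: 2

Derivation:
Step 0: ref 3 -> FAULT, frames=[3,-]
Step 1: ref 3 -> HIT, frames=[3,-]
Step 2: ref 5 -> FAULT, frames=[3,5]
Step 3: ref 3 -> HIT, frames=[3,5]
Step 4: ref 3 -> HIT, frames=[3,5]
Step 5: ref 5 -> HIT, frames=[3,5]
Step 6: ref 5 -> HIT, frames=[3,5]
Step 7: ref 5 -> HIT, frames=[3,5]
Step 8: ref 2 -> FAULT, evict 3, frames=[2,5]
Step 9: ref 5 -> HIT, frames=[2,5]
Step 10: ref 4 -> FAULT, evict 2, frames=[4,5]
At step 10: evicted page 2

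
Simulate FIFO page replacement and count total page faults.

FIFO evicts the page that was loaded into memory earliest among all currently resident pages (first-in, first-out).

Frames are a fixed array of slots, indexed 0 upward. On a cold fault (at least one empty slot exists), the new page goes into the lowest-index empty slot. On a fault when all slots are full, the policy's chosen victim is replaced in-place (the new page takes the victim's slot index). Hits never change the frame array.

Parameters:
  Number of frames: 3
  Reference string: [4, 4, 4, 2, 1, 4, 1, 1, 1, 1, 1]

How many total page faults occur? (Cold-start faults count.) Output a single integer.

Answer: 3

Derivation:
Step 0: ref 4 → FAULT, frames=[4,-,-]
Step 1: ref 4 → HIT, frames=[4,-,-]
Step 2: ref 4 → HIT, frames=[4,-,-]
Step 3: ref 2 → FAULT, frames=[4,2,-]
Step 4: ref 1 → FAULT, frames=[4,2,1]
Step 5: ref 4 → HIT, frames=[4,2,1]
Step 6: ref 1 → HIT, frames=[4,2,1]
Step 7: ref 1 → HIT, frames=[4,2,1]
Step 8: ref 1 → HIT, frames=[4,2,1]
Step 9: ref 1 → HIT, frames=[4,2,1]
Step 10: ref 1 → HIT, frames=[4,2,1]
Total faults: 3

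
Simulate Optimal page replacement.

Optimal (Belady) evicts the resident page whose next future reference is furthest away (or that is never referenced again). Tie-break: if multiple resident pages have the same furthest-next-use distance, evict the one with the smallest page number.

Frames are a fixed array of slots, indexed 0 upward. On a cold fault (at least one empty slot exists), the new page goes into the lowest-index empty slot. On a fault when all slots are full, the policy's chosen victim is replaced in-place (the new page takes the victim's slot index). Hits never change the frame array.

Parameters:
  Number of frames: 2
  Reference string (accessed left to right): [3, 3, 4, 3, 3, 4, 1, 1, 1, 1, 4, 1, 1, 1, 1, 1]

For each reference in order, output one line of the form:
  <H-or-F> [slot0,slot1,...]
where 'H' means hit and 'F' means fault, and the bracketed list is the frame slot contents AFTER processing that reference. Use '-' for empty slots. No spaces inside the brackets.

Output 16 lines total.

F [3,-]
H [3,-]
F [3,4]
H [3,4]
H [3,4]
H [3,4]
F [1,4]
H [1,4]
H [1,4]
H [1,4]
H [1,4]
H [1,4]
H [1,4]
H [1,4]
H [1,4]
H [1,4]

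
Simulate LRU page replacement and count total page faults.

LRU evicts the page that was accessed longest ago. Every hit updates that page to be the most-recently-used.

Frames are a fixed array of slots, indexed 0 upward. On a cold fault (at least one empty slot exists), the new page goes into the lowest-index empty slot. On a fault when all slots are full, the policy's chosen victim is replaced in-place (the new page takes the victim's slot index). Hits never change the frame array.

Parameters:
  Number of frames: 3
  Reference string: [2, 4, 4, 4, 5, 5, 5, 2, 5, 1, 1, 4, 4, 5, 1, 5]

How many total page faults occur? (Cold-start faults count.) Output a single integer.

Answer: 5

Derivation:
Step 0: ref 2 → FAULT, frames=[2,-,-]
Step 1: ref 4 → FAULT, frames=[2,4,-]
Step 2: ref 4 → HIT, frames=[2,4,-]
Step 3: ref 4 → HIT, frames=[2,4,-]
Step 4: ref 5 → FAULT, frames=[2,4,5]
Step 5: ref 5 → HIT, frames=[2,4,5]
Step 6: ref 5 → HIT, frames=[2,4,5]
Step 7: ref 2 → HIT, frames=[2,4,5]
Step 8: ref 5 → HIT, frames=[2,4,5]
Step 9: ref 1 → FAULT (evict 4), frames=[2,1,5]
Step 10: ref 1 → HIT, frames=[2,1,5]
Step 11: ref 4 → FAULT (evict 2), frames=[4,1,5]
Step 12: ref 4 → HIT, frames=[4,1,5]
Step 13: ref 5 → HIT, frames=[4,1,5]
Step 14: ref 1 → HIT, frames=[4,1,5]
Step 15: ref 5 → HIT, frames=[4,1,5]
Total faults: 5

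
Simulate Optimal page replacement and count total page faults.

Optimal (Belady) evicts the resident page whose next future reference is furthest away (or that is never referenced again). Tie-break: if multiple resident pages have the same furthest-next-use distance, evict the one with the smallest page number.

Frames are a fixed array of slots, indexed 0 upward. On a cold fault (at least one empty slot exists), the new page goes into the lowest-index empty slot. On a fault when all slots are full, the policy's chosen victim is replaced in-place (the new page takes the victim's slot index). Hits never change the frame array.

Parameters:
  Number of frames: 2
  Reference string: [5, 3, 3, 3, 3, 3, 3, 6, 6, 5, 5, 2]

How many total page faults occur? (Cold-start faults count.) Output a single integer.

Answer: 4

Derivation:
Step 0: ref 5 → FAULT, frames=[5,-]
Step 1: ref 3 → FAULT, frames=[5,3]
Step 2: ref 3 → HIT, frames=[5,3]
Step 3: ref 3 → HIT, frames=[5,3]
Step 4: ref 3 → HIT, frames=[5,3]
Step 5: ref 3 → HIT, frames=[5,3]
Step 6: ref 3 → HIT, frames=[5,3]
Step 7: ref 6 → FAULT (evict 3), frames=[5,6]
Step 8: ref 6 → HIT, frames=[5,6]
Step 9: ref 5 → HIT, frames=[5,6]
Step 10: ref 5 → HIT, frames=[5,6]
Step 11: ref 2 → FAULT (evict 5), frames=[2,6]
Total faults: 4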